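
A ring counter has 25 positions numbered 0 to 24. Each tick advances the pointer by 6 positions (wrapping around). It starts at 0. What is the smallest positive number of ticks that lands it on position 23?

The inverse of 6 mod 25 is 21 (since 6·21 = 126 ≡ 1).
Multiplying both sides by 21: x ≡ 21·23 = 483 ≡ 8 (mod 25).

8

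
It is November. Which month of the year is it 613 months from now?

December

613 mod 12 = 1 (since 51·12 = 612).
November + 1 month → December.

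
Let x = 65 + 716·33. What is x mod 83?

38

716·33 = 23628.
23628 mod 83 = 56 (since 284·83 = 23572).
(65 + 56) mod 83 = 38.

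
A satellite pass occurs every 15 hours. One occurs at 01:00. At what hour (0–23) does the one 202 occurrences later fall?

202·15 = 3030.
3030 = 126·24 + 6, so 3030 mod 24 = 6.
(1 + 6) mod 24 = 7.

7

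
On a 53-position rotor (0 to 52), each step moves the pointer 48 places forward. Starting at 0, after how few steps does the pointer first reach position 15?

50

48⁻¹ ≡ 21 (mod 53) because 48·21 = 1008 = 19·53 + 1.
Multiplying both sides by 21: x ≡ 21·15 = 315 ≡ 50 (mod 53).
Check: 48·50 = 2400 = 45·53 + 15.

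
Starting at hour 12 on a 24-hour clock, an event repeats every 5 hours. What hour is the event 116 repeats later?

16

116·5 = 580.
580 = 24·24 + 4, so 580 mod 24 = 4.
(12 + 4) mod 24 = 16.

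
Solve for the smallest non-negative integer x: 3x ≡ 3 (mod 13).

1

3⁻¹ ≡ 9 (mod 13) because 3·9 = 27 = 2·13 + 1.
So x ≡ 9·3 = 27 ≡ 1 (mod 13).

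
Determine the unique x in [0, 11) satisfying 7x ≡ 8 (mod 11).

9

7⁻¹ ≡ 8 (mod 11) because 7·8 = 56 = 5·11 + 1.
Multiplying both sides by 8: x ≡ 8·8 = 64 ≡ 9 (mod 11).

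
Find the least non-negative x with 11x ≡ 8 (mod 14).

11⁻¹ ≡ 9 (mod 14) because 11·9 = 99 = 7·14 + 1.
Multiplying both sides by 9: x ≡ 9·8 = 72 ≡ 2 (mod 14).
Check: 11·2 = 22 = 1·14 + 8.

2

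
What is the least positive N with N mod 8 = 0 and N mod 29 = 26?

Since 29·5 ≡ 1 (mod 8), take x = 26 + 29·((0−26)·5 mod 8) = 26 + 29·6 = 200.
Check: 200 mod 8 = 0, 200 mod 29 = 26.

200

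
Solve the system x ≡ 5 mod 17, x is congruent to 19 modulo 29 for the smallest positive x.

x ≡ 5 (mod 17) gives x ∈ {5, 22, 39, 56, 73, 90, 107, 124, …}.
The first of these with x mod 29 = 19 is 396.

396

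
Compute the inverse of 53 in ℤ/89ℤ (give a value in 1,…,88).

89 = 1·53 + 36
53 = 1·36 + 17
36 = 2·17 + 2
17 = 8·2 + 1
2 = 2·1 + 0
Back-substituting gives 53·42 ≡ 1 (mod 89).

42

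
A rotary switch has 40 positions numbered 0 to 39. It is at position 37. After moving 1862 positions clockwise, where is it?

19

1862 mod 40 = 22 (since 46·40 = 1840).
(37 + 22) mod 40 = 19.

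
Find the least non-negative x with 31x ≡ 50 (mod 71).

31⁻¹ ≡ 55 (mod 71) because 31·55 = 1705 = 24·71 + 1.
So x ≡ 55·50 = 2750 ≡ 52 (mod 71).

52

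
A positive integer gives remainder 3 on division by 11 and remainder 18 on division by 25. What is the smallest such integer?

168

x ≡ 3 (mod 11) gives x ∈ {3, 14, 25, 36, 47, 58, 69, 80, …}.
The first of these with x mod 25 = 18 is 168.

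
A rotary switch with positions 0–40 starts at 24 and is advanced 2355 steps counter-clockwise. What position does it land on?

2355 − 57·41 = 18, so 2355 ≡ 18 (mod 41).
(24 − 18) mod 41 = 6.

6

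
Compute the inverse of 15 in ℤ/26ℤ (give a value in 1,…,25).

15·7 = 105 = 4·26 + 1, so 15⁻¹ ≡ 7 (mod 26).

7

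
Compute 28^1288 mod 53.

28

Square-and-reduce mod 53: 28^1≡28, 28^2≡42, 28^4≡15, 28^8≡13, 28^16≡10, 28^32≡47, 28^64≡36, 28^128≡24, 28^256≡46, 28^512≡49, 28^1024≡16.
Since 1288 = 8 + 256 + 1024 in binary, 28^1288 ≡ 13·46·16 ≡ 28 (mod 53).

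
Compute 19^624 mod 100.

21

Square-and-reduce mod 100: 19^1≡19, 19^2≡61, 19^4≡21, 19^8≡41, 19^16≡81, 19^32≡61, 19^64≡21, 19^128≡41, 19^256≡81, 19^512≡61.
Since 624 = 16 + 32 + 64 + 512 in binary, 19^624 ≡ 81·61·21·61 ≡ 21 (mod 100).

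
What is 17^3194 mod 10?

9

Last digits of 7^n: 7, 9, 3, 1 (period 4).
3194 leaves remainder 2 on division by 4, so 17^3194 ends in 9.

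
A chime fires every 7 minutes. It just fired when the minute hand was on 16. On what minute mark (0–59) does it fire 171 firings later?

13

171·7 = 1197.
Dividing 1197 by 60 gives quotient 19 and remainder 57.
(16 + 57) mod 60 = 13.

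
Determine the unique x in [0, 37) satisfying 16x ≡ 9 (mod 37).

The inverse of 16 mod 37 is 7 (since 16·7 = 112 ≡ 1).
Multiplying both sides by 7: x ≡ 7·9 = 63 ≡ 26 (mod 37).

26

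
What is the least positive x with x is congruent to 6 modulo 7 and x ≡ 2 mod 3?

20

x ≡ 2 (mod 3) gives x ∈ {2, 5, 8, 11, 14, 17, 20}.
The first of these with x mod 7 = 6 is 20.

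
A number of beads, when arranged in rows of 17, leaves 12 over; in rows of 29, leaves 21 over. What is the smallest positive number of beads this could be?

369

Since 29·10 ≡ 1 (mod 17), take x = 21 + 29·((12−21)·10 mod 17) = 21 + 29·12 = 369.
Check: 369 mod 17 = 12, 369 mod 29 = 21.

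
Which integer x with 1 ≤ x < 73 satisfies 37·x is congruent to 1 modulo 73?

37·2 = 74 = 1·73 + 1, so 37⁻¹ ≡ 2 (mod 73).

2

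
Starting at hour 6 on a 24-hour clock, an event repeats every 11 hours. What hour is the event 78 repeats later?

0

78·11 = 858.
858 mod 24 = 18 (since 35·24 = 840).
(6 + 18) mod 24 = 0.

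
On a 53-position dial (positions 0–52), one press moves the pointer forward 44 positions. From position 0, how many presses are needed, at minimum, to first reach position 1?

44·47 = 2068 = 39·53 + 1, so 44⁻¹ ≡ 47 (mod 53).

47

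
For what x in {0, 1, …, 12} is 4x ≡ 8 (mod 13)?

2

4⁻¹ ≡ 10 (mod 13) because 4·10 = 40 = 3·13 + 1.
So x ≡ 10·8 = 80 ≡ 2 (mod 13).
Check: 4·2 = 8 = 0·13 + 8.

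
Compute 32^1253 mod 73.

Square-and-reduce mod 73: 32^1≡32, 32^2≡2, 32^4≡4, 32^8≡16, 32^16≡37, 32^32≡55, 32^64≡32, 32^128≡2, 32^256≡4, 32^512≡16, 32^1024≡37.
Since 1253 = 1 + 4 + 32 + 64 + 128 + 1024 in binary, 32^1253 ≡ 32·4·55·32·2·37 ≡ 2 (mod 73).

2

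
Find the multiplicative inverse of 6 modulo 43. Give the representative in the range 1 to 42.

6·36 = 216 = 5·43 + 1, so 6⁻¹ ≡ 36 (mod 43).

36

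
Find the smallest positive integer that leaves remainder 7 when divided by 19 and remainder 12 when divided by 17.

216

x ≡ 12 (mod 17) gives x ∈ {12, 29, 46, 63, 80, 97, 114, 131, …}.
The first of these with x mod 19 = 7 is 216.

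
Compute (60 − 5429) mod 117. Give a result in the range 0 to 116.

13

Dividing 5429 by 117 gives quotient 46 and remainder 47.
(60 − 47) mod 117 = 13.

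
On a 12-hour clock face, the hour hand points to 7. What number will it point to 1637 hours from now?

1637 mod 12 = 5 (since 136·12 = 1632).
7 + 5 → 12 on a 12-hour dial.

12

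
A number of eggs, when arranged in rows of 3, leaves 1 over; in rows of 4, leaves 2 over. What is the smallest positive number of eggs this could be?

10

Since 4·1 ≡ 1 (mod 3), take x = 2 + 4·((1−2)·1 mod 3) = 2 + 4·2 = 10.
Check: 10 mod 3 = 1, 10 mod 4 = 2.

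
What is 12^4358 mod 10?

Last digits of 2^n: 2, 4, 8, 6 (period 4).
4358 leaves remainder 2 on division by 4, so 12^4358 ends in 4.

4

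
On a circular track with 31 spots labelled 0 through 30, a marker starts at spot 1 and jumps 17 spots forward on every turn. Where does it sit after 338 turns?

338·17 = 5746.
Dividing 5746 by 31 gives quotient 185 and remainder 11.
(1 + 11) mod 31 = 12.

12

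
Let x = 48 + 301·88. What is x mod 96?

40

301·88 = 26488.
26488 − 275·96 = 88, so 26488 ≡ 88 (mod 96).
(48 + 88) mod 96 = 40.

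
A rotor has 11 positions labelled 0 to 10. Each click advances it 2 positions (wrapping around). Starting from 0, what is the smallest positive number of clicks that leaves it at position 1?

2·6 = 12 = 1·11 + 1, so 2⁻¹ ≡ 6 (mod 11).

6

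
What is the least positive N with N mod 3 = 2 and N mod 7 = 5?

Since 7·1 ≡ 1 (mod 3), take x = 5 + 7·((2−5)·1 mod 3) = 5 + 7·0 = 5.
Check: 5 mod 3 = 2, 5 mod 7 = 5.

5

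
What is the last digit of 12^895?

The units digit of 12^n cycles with period 4: 2, 4, 8, 6, …
895 mod 4 = 3, so the last digit matches 2^3 = 8.

8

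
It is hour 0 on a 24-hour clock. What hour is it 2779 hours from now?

19

2779 − 115·24 = 19, so 2779 ≡ 19 (mod 24).
(0 + 19) mod 24 = 19.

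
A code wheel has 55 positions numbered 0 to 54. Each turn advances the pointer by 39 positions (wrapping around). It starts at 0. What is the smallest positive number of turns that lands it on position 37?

The inverse of 39 mod 55 is 24 (since 39·24 = 936 ≡ 1).
Multiplying both sides by 24: x ≡ 24·37 = 888 ≡ 8 (mod 55).

8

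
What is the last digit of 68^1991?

Last digits of 8^n: 8, 4, 2, 6 (period 4).
1991 mod 4 = 3, so the last digit matches 8^3 = 2.

2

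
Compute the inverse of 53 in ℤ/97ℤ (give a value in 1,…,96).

97 = 1·53 + 44
53 = 1·44 + 9
44 = 4·9 + 8
9 = 1·8 + 1
8 = 8·1 + 0
Back-substituting gives 53·11 ≡ 1 (mod 97).

11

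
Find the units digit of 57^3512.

The units digit of 57^n cycles with period 4: 7, 9, 3, 1, …
3512 leaves remainder 0 on division by 4, so 57^3512 ends in 1.

1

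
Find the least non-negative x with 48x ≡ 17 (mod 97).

63

The inverse of 48 mod 97 is 95 (since 48·95 = 4560 ≡ 1).
Multiplying both sides by 95: x ≡ 95·17 = 1615 ≡ 63 (mod 97).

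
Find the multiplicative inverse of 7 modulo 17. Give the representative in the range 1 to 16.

5

17 = 2·7 + 3
7 = 2·3 + 1
3 = 3·1 + 0
Back-substituting gives 7·5 ≡ 1 (mod 17).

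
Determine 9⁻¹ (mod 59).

59 = 6·9 + 5
9 = 1·5 + 4
5 = 1·4 + 1
4 = 4·1 + 0
Back-substituting gives 9·46 ≡ 1 (mod 59).

46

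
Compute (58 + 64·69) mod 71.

1

64·69 = 4416.
Dividing 4416 by 71 gives quotient 62 and remainder 14.
(58 + 14) mod 71 = 1.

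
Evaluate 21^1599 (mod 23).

7

Successive squares of 21 mod 23: 21^1≡21, 21^2≡4, 21^4≡16, 21^8≡3, 21^16≡9, 21^32≡12, 21^64≡6, 21^128≡13, 21^256≡8, 21^512≡18, 21^1024≡2.
Since 1599 = 1 + 2 + 4 + 8 + 16 + 32 + 512 + 1024 in binary, 21^1599 ≡ 21·4·16·3·9·12·18·2 ≡ 7 (mod 23).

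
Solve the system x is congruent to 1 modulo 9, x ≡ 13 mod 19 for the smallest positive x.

127

x ≡ 1 (mod 9) gives x ∈ {1, 10, 19, 28, 37, 46, 55, 64, …}.
The first of these with x mod 19 = 13 is 127.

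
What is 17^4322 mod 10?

Powers of 7 mod 10 repeat with period 4: 7, 9, 3, 1.
4322 mod 4 = 2, so the last digit matches 7^2 = 9.

9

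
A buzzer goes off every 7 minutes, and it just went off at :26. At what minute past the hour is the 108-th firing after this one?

108·7 = 756.
Dividing 756 by 60 gives quotient 12 and remainder 36.
(26 + 36) mod 60 = 2.

2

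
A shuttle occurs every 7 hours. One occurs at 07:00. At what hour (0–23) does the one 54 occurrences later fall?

1

54·7 = 378.
378 − 15·24 = 18, so 378 ≡ 18 (mod 24).
(7 + 18) mod 24 = 1.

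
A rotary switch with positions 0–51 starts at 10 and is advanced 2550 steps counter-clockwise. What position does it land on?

8

2550 − 49·52 = 2, so 2550 ≡ 2 (mod 52).
(10 − 2) mod 52 = 8.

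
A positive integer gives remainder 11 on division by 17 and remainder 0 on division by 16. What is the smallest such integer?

96

Since 16·16 ≡ 1 (mod 17), take x = 0 + 16·((11−0)·16 mod 17) = 0 + 16·6 = 96.
Check: 96 mod 17 = 11, 96 mod 16 = 0.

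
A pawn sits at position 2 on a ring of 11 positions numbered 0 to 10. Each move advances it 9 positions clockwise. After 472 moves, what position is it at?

4

472·9 = 4248.
Dividing 4248 by 11 gives quotient 386 and remainder 2.
(2 + 2) mod 11 = 4.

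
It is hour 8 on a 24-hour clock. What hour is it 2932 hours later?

12

2932 mod 24 = 4 (since 122·24 = 2928).
(8 + 4) mod 24 = 12.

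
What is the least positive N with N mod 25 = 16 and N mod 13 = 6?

266

Since 13·2 ≡ 1 (mod 25), take x = 6 + 13·((16−6)·2 mod 25) = 6 + 13·20 = 266.
Check: 266 mod 25 = 16, 266 mod 13 = 6.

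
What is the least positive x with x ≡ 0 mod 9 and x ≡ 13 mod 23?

36

Since 23·2 ≡ 1 (mod 9), take x = 13 + 23·((0−13)·2 mod 9) = 13 + 23·1 = 36.
Check: 36 mod 9 = 0, 36 mod 23 = 13.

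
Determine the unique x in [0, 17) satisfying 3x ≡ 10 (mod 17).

The inverse of 3 mod 17 is 6 (since 3·6 = 18 ≡ 1).
So x ≡ 6·10 = 60 ≡ 9 (mod 17).

9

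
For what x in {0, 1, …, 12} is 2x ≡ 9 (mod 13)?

11

2⁻¹ ≡ 7 (mod 13) because 2·7 = 14 = 1·13 + 1.
Multiplying both sides by 7: x ≡ 7·9 = 63 ≡ 11 (mod 13).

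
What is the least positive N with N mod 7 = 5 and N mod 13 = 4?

82

x ≡ 5 (mod 7) gives x ∈ {5, 12, 19, 26, 33, 40, 47, 54, …}.
The first of these with x mod 13 = 4 is 82.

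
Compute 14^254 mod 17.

By repeated squaring mod 17: 14^1≡14, 14^2≡9, 14^4≡13, 14^8≡16, 14^16≡1, 14^32≡1, 14^64≡1, 14^128≡1.
254 = 2 + 4 + 8 + 16 + 32 + 64 + 128, so 14^254 ≡ 9·13·16·1·1·1·1 ≡ 2 (mod 17).

2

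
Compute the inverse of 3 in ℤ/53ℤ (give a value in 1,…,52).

18

53 = 17·3 + 2
3 = 1·2 + 1
2 = 2·1 + 0
Back-substituting gives 3·18 ≡ 1 (mod 53).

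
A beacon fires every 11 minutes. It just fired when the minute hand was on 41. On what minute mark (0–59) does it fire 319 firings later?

10

319·11 = 3509.
3509 mod 60 = 29 (since 58·60 = 3480).
(41 + 29) mod 60 = 10.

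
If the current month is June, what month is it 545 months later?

Dividing 545 by 12 gives quotient 45 and remainder 5.
June + 5 months → November.

November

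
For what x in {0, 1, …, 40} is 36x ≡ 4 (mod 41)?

The inverse of 36 mod 41 is 8 (since 36·8 = 288 ≡ 1).
So x ≡ 8·4 = 32 ≡ 32 (mod 41).

32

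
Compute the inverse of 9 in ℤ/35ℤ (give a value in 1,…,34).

35 = 3·9 + 8
9 = 1·8 + 1
8 = 8·1 + 0
Back-substituting gives 9·4 ≡ 1 (mod 35).

4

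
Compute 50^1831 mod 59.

Square-and-reduce mod 59: 50^1≡50, 50^2≡22, 50^4≡12, 50^8≡26, 50^16≡27, 50^32≡21, 50^64≡28, 50^128≡17, 50^256≡53, 50^512≡36, 50^1024≡57.
Since 1831 = 1 + 2 + 4 + 32 + 256 + 512 + 1024 in binary, 50^1831 ≡ 50·22·12·21·53·36·57 ≡ 47 (mod 59).

47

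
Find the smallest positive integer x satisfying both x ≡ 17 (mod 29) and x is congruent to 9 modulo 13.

x ≡ 9 (mod 13) gives x ∈ {9, 22, 35, 48, 61, 74, 87, 100, …}.
The first of these with x mod 29 = 17 is 191.

191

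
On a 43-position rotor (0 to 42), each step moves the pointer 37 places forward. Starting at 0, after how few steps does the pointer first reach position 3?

37⁻¹ ≡ 7 (mod 43) because 37·7 = 259 = 6·43 + 1.
Multiplying both sides by 7: x ≡ 7·3 = 21 ≡ 21 (mod 43).
Check: 37·21 = 777 = 18·43 + 3.

21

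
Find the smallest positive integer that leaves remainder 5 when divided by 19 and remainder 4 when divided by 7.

81

x ≡ 4 (mod 7) gives x ∈ {4, 11, 18, 25, 32, 39, 46, 53, …}.
The first of these with x mod 19 = 5 is 81.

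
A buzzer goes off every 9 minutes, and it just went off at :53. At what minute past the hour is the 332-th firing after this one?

332·9 = 2988.
2988 − 49·60 = 48, so 2988 ≡ 48 (mod 60).
(53 + 48) mod 60 = 41.

41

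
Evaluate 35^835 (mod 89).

Successive squares of 35 mod 89: 35^1≡35, 35^2≡68, 35^4≡85, 35^8≡16, 35^16≡78, 35^32≡32, 35^64≡45, 35^128≡67, 35^256≡39, 35^512≡8.
Since 835 = 1 + 2 + 64 + 256 + 512 in binary, 35^835 ≡ 35·68·45·39·8 ≡ 61 (mod 89).

61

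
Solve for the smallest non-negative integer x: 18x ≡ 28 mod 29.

The inverse of 18 mod 29 is 21 (since 18·21 = 378 ≡ 1).
So x ≡ 21·28 = 588 ≡ 8 (mod 29).

8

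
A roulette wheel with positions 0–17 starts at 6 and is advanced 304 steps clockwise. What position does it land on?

4

304 − 16·18 = 16, so 304 ≡ 16 (mod 18).
(6 + 16) mod 18 = 4.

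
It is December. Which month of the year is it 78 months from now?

June

78 mod 12 = 6 (since 6·12 = 72).
December + 6 months → June.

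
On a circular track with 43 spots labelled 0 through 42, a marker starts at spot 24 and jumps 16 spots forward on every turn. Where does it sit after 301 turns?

24

301·16 = 4816.
4816 mod 43 = 0 (since 112·43 = 4816).
(24 + 0) mod 43 = 24.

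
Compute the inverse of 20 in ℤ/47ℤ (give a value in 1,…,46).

47 = 2·20 + 7
20 = 2·7 + 6
7 = 1·6 + 1
6 = 6·1 + 0
Back-substituting gives 20·40 ≡ 1 (mod 47).

40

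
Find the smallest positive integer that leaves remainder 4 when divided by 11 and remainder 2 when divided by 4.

x ≡ 2 (mod 4) gives x ∈ {2, 6, 10, 14, 18, 22, 26}.
The first of these with x mod 11 = 4 is 26.

26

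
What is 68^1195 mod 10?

The units digit of 68^n cycles with period 4: 8, 4, 2, 6, …
1195 mod 4 = 3, so the last digit matches 8^3 = 2.

2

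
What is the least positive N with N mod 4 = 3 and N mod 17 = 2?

x ≡ 3 (mod 4) gives x ∈ {3, 7, 11, 15, 19}.
The first of these with x mod 17 = 2 is 19.

19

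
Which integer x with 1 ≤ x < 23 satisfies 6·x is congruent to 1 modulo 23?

4

23 = 3·6 + 5
6 = 1·5 + 1
5 = 5·1 + 0
Back-substituting gives 6·4 ≡ 1 (mod 23).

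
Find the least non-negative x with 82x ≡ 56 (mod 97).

82⁻¹ ≡ 84 (mod 97) because 82·84 = 6888 = 71·97 + 1.
Multiplying both sides by 84: x ≡ 84·56 = 4704 ≡ 48 (mod 97).

48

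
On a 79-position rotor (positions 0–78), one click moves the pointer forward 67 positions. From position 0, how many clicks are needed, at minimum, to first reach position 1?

46

67·46 = 3082 = 39·79 + 1, so 67⁻¹ ≡ 46 (mod 79).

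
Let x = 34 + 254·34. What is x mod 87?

254·34 = 8636.
Dividing 8636 by 87 gives quotient 99 and remainder 23.
(34 + 23) mod 87 = 57.

57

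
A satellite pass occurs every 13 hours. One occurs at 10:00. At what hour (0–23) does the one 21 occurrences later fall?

21·13 = 273.
273 − 11·24 = 9, so 273 ≡ 9 (mod 24).
(10 + 9) mod 24 = 19.

19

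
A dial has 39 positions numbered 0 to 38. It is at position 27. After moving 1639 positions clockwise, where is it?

28

1639 = 42·39 + 1, so 1639 mod 39 = 1.
(27 + 1) mod 39 = 28.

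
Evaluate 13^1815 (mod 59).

42

Successive squares of 13 mod 59: 13^1≡13, 13^2≡51, 13^4≡5, 13^8≡25, 13^16≡35, 13^32≡45, 13^64≡19, 13^128≡7, 13^256≡49, 13^512≡41, 13^1024≡29.
1815 = 1 + 2 + 4 + 16 + 256 + 512 + 1024, so 13^1815 ≡ 13·51·5·35·49·41·29 ≡ 42 (mod 59).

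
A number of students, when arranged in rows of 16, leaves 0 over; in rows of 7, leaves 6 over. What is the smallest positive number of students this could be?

48

x ≡ 6 (mod 7) gives x ∈ {6, 13, 20, 27, 34, 41, 48}.
The first of these with x mod 16 = 0 is 48.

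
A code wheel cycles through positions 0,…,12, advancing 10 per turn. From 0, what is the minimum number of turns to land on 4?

3

The inverse of 10 mod 13 is 4 (since 10·4 = 40 ≡ 1).
So x ≡ 4·4 = 16 ≡ 3 (mod 13).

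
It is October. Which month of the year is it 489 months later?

July

489 = 40·12 + 9, so 489 mod 12 = 9.
October + 9 months → July.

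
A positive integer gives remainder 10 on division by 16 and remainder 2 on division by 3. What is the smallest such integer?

x ≡ 2 (mod 3) gives x ∈ {2, 5, 8, 11, 14, 17, 20, 23, …}.
The first of these with x mod 16 = 10 is 26.

26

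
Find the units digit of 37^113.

Powers of 7 mod 10 repeat with period 4: 7, 9, 3, 1.
113 leaves remainder 1 on division by 4, so 37^113 ends in 7.

7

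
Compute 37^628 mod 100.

By repeated squaring mod 100: 37^1≡37, 37^2≡69, 37^4≡61, 37^8≡21, 37^16≡41, 37^32≡81, 37^64≡61, 37^128≡21, 37^256≡41, 37^512≡81.
628 = 4 + 16 + 32 + 64 + 512, so 37^628 ≡ 61·41·81·61·81 ≡ 21 (mod 100).

21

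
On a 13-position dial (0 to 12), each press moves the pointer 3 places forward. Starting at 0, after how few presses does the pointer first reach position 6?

2

3⁻¹ ≡ 9 (mod 13) because 3·9 = 27 = 2·13 + 1.
So x ≡ 9·6 = 54 ≡ 2 (mod 13).
Check: 3·2 = 6 = 0·13 + 6.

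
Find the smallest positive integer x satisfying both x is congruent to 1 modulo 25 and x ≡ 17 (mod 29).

x ≡ 1 (mod 25) gives x ∈ {1, 26, 51, 76, 101, 126, 151, 176, …}.
The first of these with x mod 29 = 17 is 626.

626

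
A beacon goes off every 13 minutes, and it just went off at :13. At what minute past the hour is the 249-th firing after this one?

249·13 = 3237.
3237 − 53·60 = 57, so 3237 ≡ 57 (mod 60).
(13 + 57) mod 60 = 10.

10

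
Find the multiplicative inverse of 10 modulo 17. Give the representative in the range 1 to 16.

12

17 = 1·10 + 7
10 = 1·7 + 3
7 = 2·3 + 1
3 = 3·1 + 0
Back-substituting gives 10·12 ≡ 1 (mod 17).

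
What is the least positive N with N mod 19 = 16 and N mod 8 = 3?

35

Since 8·12 ≡ 1 (mod 19), take x = 3 + 8·((16−3)·12 mod 19) = 3 + 8·4 = 35.
Check: 35 mod 19 = 16, 35 mod 8 = 3.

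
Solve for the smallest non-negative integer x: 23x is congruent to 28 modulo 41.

23⁻¹ ≡ 25 (mod 41) because 23·25 = 575 = 14·41 + 1.
So x ≡ 25·28 = 700 ≡ 3 (mod 41).
Check: 23·3 = 69 = 1·41 + 28.

3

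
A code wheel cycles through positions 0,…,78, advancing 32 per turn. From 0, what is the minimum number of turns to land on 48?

The inverse of 32 mod 79 is 42 (since 32·42 = 1344 ≡ 1).
Multiplying both sides by 42: x ≡ 42·48 = 2016 ≡ 41 (mod 79).
Check: 32·41 = 1312 = 16·79 + 48.

41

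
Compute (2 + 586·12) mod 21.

20

586·12 = 7032.
7032 mod 21 = 18 (since 334·21 = 7014).
(2 + 18) mod 21 = 20.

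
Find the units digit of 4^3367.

4

Last digits of 4^n: 4, 6 (period 2).
3367 mod 2 = 1, so the last digit matches 4^1 = 4.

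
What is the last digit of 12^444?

Last digits of 2^n: 2, 4, 8, 6 (period 4).
444 mod 4 = 0, so the last digit matches 2^4 = 6.

6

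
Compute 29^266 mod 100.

By repeated squaring mod 100: 29^1≡29, 29^2≡41, 29^4≡81, 29^8≡61, 29^16≡21, 29^32≡41, 29^64≡81, 29^128≡61, 29^256≡21.
Since 266 = 2 + 8 + 256 in binary, 29^266 ≡ 41·61·21 ≡ 21 (mod 100).

21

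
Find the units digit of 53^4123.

7

Last digits of 3^n: 3, 9, 7, 1 (period 4).
4123 leaves remainder 3 on division by 4, so 53^4123 ends in 7.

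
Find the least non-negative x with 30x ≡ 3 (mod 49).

The inverse of 30 mod 49 is 18 (since 30·18 = 540 ≡ 1).
Multiplying both sides by 18: x ≡ 18·3 = 54 ≡ 5 (mod 49).

5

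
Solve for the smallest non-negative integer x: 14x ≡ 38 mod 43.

14⁻¹ ≡ 40 (mod 43) because 14·40 = 560 = 13·43 + 1.
Multiplying both sides by 40: x ≡ 40·38 = 1520 ≡ 15 (mod 43).
Check: 14·15 = 210 = 4·43 + 38.

15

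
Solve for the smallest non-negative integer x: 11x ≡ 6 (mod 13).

11⁻¹ ≡ 6 (mod 13) because 11·6 = 66 = 5·13 + 1.
Multiplying both sides by 6: x ≡ 6·6 = 36 ≡ 10 (mod 13).
Check: 11·10 = 110 = 8·13 + 6.

10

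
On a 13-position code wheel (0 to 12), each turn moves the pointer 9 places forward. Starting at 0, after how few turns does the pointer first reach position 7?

8

9⁻¹ ≡ 3 (mod 13) because 9·3 = 27 = 2·13 + 1.
So x ≡ 3·7 = 21 ≡ 8 (mod 13).
Check: 9·8 = 72 = 5·13 + 7.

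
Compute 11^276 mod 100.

Square-and-reduce mod 100: 11^1≡11, 11^2≡21, 11^4≡41, 11^8≡81, 11^16≡61, 11^32≡21, 11^64≡41, 11^128≡81, 11^256≡61.
Since 276 = 4 + 16 + 256 in binary, 11^276 ≡ 41·61·61 ≡ 61 (mod 100).

61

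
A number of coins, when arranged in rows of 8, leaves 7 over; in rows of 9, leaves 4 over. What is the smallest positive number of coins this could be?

31

x ≡ 7 (mod 8) gives x ∈ {7, 15, 23, 31}.
The first of these with x mod 9 = 4 is 31.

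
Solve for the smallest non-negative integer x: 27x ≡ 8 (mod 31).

27⁻¹ ≡ 23 (mod 31) because 27·23 = 621 = 20·31 + 1.
So x ≡ 23·8 = 184 ≡ 29 (mod 31).
Check: 27·29 = 783 = 25·31 + 8.

29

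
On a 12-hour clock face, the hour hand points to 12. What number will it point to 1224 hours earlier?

12

1224 = 102·12 + 0, so 1224 mod 12 = 0.
12 − 0 → 12 on a 12-hour dial.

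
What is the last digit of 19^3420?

Powers of 9 mod 10 repeat with period 2: 9, 1.
3420 mod 2 = 0, so the last digit matches 9^2 = 1.

1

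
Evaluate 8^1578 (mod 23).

Successive squares of 8 mod 23: 8^1≡8, 8^2≡18, 8^4≡2, 8^8≡4, 8^16≡16, 8^32≡3, 8^64≡9, 8^128≡12, 8^256≡6, 8^512≡13, 8^1024≡8.
Since 1578 = 2 + 8 + 32 + 512 + 1024 in binary, 8^1578 ≡ 18·4·3·13·8 ≡ 16 (mod 23).

16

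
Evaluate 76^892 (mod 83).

Square-and-reduce mod 83: 76^1≡76, 76^2≡49, 76^4≡77, 76^8≡36, 76^16≡51, 76^32≡28, 76^64≡37, 76^128≡41, 76^256≡21, 76^512≡26.
Since 892 = 4 + 8 + 16 + 32 + 64 + 256 + 512 in binary, 76^892 ≡ 77·36·51·28·37·21·26 ≡ 4 (mod 83).

4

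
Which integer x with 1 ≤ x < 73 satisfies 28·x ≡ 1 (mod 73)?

28·60 = 1680 = 23·73 + 1, so 28⁻¹ ≡ 60 (mod 73).

60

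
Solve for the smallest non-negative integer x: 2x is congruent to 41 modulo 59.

50

The inverse of 2 mod 59 is 30 (since 2·30 = 60 ≡ 1).
So x ≡ 30·41 = 1230 ≡ 50 (mod 59).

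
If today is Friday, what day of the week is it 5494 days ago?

Dividing 5494 by 7 gives quotient 784 and remainder 6.
Friday − 6 days → Saturday.

Saturday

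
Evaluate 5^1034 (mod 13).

Successive squares of 5 mod 13: 5^1≡5, 5^2≡12, 5^4≡1, 5^8≡1, 5^16≡1, 5^32≡1, 5^64≡1, 5^128≡1, 5^256≡1, 5^512≡1, 5^1024≡1.
1034 = 2 + 8 + 1024, so 5^1034 ≡ 12·1·1 ≡ 12 (mod 13).

12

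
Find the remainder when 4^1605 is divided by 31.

By repeated squaring mod 31: 4^1≡4, 4^2≡16, 4^4≡8, 4^8≡2, 4^16≡4, 4^32≡16, 4^64≡8, 4^128≡2, 4^256≡4, 4^512≡16, 4^1024≡8.
1605 = 1 + 4 + 64 + 512 + 1024, so 4^1605 ≡ 4·8·8·16·8 ≡ 1 (mod 31).

1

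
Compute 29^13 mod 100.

By repeated squaring mod 100: 29^1≡29, 29^2≡41, 29^4≡81, 29^8≡61.
13 = 1 + 4 + 8, so 29^13 ≡ 29·81·61 ≡ 89 (mod 100).

89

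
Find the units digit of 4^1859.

Powers of 4 mod 10 repeat with period 2: 4, 6.
1859 mod 2 = 1, so the last digit matches 4^1 = 4.

4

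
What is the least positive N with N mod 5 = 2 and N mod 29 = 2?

Since 29·4 ≡ 1 (mod 5), take x = 2 + 29·((2−2)·4 mod 5) = 2 + 29·0 = 2.
Check: 2 mod 5 = 2, 2 mod 29 = 2.

2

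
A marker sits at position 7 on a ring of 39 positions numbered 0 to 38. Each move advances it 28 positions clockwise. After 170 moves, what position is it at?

170·28 = 4760.
Dividing 4760 by 39 gives quotient 122 and remainder 2.
(7 + 2) mod 39 = 9.

9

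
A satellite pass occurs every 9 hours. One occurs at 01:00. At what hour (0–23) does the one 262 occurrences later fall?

262·9 = 2358.
2358 = 98·24 + 6, so 2358 mod 24 = 6.
(1 + 6) mod 24 = 7.

7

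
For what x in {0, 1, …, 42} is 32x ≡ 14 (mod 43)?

30

32⁻¹ ≡ 39 (mod 43) because 32·39 = 1248 = 29·43 + 1.
So x ≡ 39·14 = 546 ≡ 30 (mod 43).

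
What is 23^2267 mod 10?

7

Last digits of 3^n: 3, 9, 7, 1 (period 4).
2267 mod 4 = 3, so the last digit matches 3^3 = 7.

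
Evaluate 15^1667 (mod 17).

9

By repeated squaring mod 17: 15^1≡15, 15^2≡4, 15^4≡16, 15^8≡1, 15^16≡1, 15^32≡1, 15^64≡1, 15^128≡1, 15^256≡1, 15^512≡1, 15^1024≡1.
1667 = 1 + 2 + 128 + 512 + 1024, so 15^1667 ≡ 15·4·1·1·1 ≡ 9 (mod 17).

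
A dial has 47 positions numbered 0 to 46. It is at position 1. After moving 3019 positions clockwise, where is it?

3019 − 64·47 = 11, so 3019 ≡ 11 (mod 47).
(1 + 11) mod 47 = 12.

12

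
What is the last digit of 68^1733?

8

Powers of 8 mod 10 repeat with period 4: 8, 4, 2, 6.
1733 mod 4 = 1, so the last digit matches 8^1 = 8.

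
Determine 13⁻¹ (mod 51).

4

13·4 = 52 = 1·51 + 1, so 13⁻¹ ≡ 4 (mod 51).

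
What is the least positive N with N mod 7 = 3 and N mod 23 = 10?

Since 23·4 ≡ 1 (mod 7), take x = 10 + 23·((3−10)·4 mod 7) = 10 + 23·0 = 10.
Check: 10 mod 7 = 3, 10 mod 23 = 10.

10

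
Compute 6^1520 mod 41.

1

By repeated squaring mod 41: 6^1≡6, 6^2≡36, 6^4≡25, 6^8≡10, 6^16≡18, 6^32≡37, 6^64≡16, 6^128≡10, 6^256≡18, 6^512≡37, 6^1024≡16.
1520 = 16 + 32 + 64 + 128 + 256 + 1024, so 6^1520 ≡ 18·37·16·10·18·16 ≡ 1 (mod 41).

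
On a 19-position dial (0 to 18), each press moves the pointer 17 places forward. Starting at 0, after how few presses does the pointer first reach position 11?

4

The inverse of 17 mod 19 is 9 (since 17·9 = 153 ≡ 1).
Multiplying both sides by 9: x ≡ 9·11 = 99 ≡ 4 (mod 19).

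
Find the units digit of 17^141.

Powers of 7 mod 10 repeat with period 4: 7, 9, 3, 1.
141 leaves remainder 1 on division by 4, so 17^141 ends in 7.

7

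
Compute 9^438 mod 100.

21

Square-and-reduce mod 100: 9^1≡9, 9^2≡81, 9^4≡61, 9^8≡21, 9^16≡41, 9^32≡81, 9^64≡61, 9^128≡21, 9^256≡41.
438 = 2 + 4 + 16 + 32 + 128 + 256, so 9^438 ≡ 81·61·41·81·21·41 ≡ 21 (mod 100).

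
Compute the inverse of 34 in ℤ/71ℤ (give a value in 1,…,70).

34·23 = 782 = 11·71 + 1, so 34⁻¹ ≡ 23 (mod 71).

23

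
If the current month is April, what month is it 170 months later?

June

Dividing 170 by 12 gives quotient 14 and remainder 2.
April + 2 months → June.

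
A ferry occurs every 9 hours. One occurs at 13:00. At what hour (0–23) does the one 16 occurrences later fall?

16·9 = 144.
Dividing 144 by 24 gives quotient 6 and remainder 0.
(13 + 0) mod 24 = 13.

13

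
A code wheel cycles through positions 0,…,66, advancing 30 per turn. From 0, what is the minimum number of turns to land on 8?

30⁻¹ ≡ 38 (mod 67) because 30·38 = 1140 = 17·67 + 1.
Multiplying both sides by 38: x ≡ 38·8 = 304 ≡ 36 (mod 67).
Check: 30·36 = 1080 = 16·67 + 8.

36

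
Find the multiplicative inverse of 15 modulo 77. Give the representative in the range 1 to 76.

36

15·36 = 540 = 7·77 + 1, so 15⁻¹ ≡ 36 (mod 77).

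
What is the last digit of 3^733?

3

The units digit of 3^n cycles with period 4: 3, 9, 7, 1, …
733 mod 4 = 1, so the last digit matches 3^1 = 3.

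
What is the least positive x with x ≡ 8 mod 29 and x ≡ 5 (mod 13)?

Since 13·9 ≡ 1 (mod 29), take x = 5 + 13·((8−5)·9 mod 29) = 5 + 13·27 = 356.
Check: 356 mod 29 = 8, 356 mod 13 = 5.

356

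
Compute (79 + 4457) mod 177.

Dividing 4457 by 177 gives quotient 25 and remainder 32.
(79 + 32) mod 177 = 111.

111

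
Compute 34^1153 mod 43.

26

By repeated squaring mod 43: 34^1≡34, 34^2≡38, 34^4≡25, 34^8≡23, 34^16≡13, 34^32≡40, 34^64≡9, 34^128≡38, 34^256≡25, 34^512≡23, 34^1024≡13.
1153 = 1 + 128 + 1024, so 34^1153 ≡ 34·38·13 ≡ 26 (mod 43).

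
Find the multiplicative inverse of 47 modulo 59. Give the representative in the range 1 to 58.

59 = 1·47 + 12
47 = 3·12 + 11
12 = 1·11 + 1
11 = 11·1 + 0
Back-substituting gives 47·54 ≡ 1 (mod 59).

54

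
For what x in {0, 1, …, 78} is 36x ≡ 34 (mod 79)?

36⁻¹ ≡ 11 (mod 79) because 36·11 = 396 = 5·79 + 1.
So x ≡ 11·34 = 374 ≡ 58 (mod 79).
Check: 36·58 = 2088 = 26·79 + 34.

58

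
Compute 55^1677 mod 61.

Square-and-reduce mod 61: 55^1≡55, 55^2≡36, 55^4≡15, 55^8≡42, 55^16≡56, 55^32≡25, 55^64≡15, 55^128≡42, 55^256≡56, 55^512≡25, 55^1024≡15.
1677 = 1 + 4 + 8 + 128 + 512 + 1024, so 55^1677 ≡ 55·15·42·42·25·15 ≡ 24 (mod 61).

24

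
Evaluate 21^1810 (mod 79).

18

By repeated squaring mod 79: 21^1≡21, 21^2≡46, 21^4≡62, 21^8≡52, 21^16≡18, 21^32≡8, 21^64≡64, 21^128≡67, 21^256≡65, 21^512≡38, 21^1024≡22.
1810 = 2 + 16 + 256 + 512 + 1024, so 21^1810 ≡ 46·18·65·38·22 ≡ 18 (mod 79).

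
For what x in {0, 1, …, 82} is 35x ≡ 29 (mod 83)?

53

35⁻¹ ≡ 19 (mod 83) because 35·19 = 665 = 8·83 + 1.
Multiplying both sides by 19: x ≡ 19·29 = 551 ≡ 53 (mod 83).
Check: 35·53 = 1855 = 22·83 + 29.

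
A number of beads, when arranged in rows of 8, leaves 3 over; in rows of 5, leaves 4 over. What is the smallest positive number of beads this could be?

Since 5·5 ≡ 1 (mod 8), take x = 4 + 5·((3−4)·5 mod 8) = 4 + 5·3 = 19.
Check: 19 mod 8 = 3, 19 mod 5 = 4.

19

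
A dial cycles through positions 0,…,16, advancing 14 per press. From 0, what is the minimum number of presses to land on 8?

14⁻¹ ≡ 11 (mod 17) because 14·11 = 154 = 9·17 + 1.
So x ≡ 11·8 = 88 ≡ 3 (mod 17).

3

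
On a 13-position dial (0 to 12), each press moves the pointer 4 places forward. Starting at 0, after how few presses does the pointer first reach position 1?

The inverse of 4 mod 13 is 10 (since 4·10 = 40 ≡ 1).
So x ≡ 10·1 = 10 ≡ 10 (mod 13).
Check: 4·10 = 40 = 3·13 + 1.

10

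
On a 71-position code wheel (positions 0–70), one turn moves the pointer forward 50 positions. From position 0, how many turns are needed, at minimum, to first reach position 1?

27

50·27 = 1350 = 19·71 + 1, so 50⁻¹ ≡ 27 (mod 71).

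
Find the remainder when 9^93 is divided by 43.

35

Square-and-reduce mod 43: 9^1≡9, 9^2≡38, 9^4≡25, 9^8≡23, 9^16≡13, 9^32≡40, 9^64≡9.
93 = 1 + 4 + 8 + 16 + 64, so 9^93 ≡ 9·25·23·13·9 ≡ 35 (mod 43).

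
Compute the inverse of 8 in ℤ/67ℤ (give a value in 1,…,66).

8·42 = 336 = 5·67 + 1, so 8⁻¹ ≡ 42 (mod 67).

42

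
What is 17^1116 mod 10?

1

Powers of 7 mod 10 repeat with period 4: 7, 9, 3, 1.
1116 mod 4 = 0, so the last digit matches 7^4 = 1.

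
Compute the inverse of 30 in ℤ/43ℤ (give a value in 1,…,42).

43 = 1·30 + 13
30 = 2·13 + 4
13 = 3·4 + 1
4 = 4·1 + 0
Back-substituting gives 30·33 ≡ 1 (mod 43).

33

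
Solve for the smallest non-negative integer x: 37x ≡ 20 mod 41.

36

37⁻¹ ≡ 10 (mod 41) because 37·10 = 370 = 9·41 + 1.
So x ≡ 10·20 = 200 ≡ 36 (mod 41).
Check: 37·36 = 1332 = 32·41 + 20.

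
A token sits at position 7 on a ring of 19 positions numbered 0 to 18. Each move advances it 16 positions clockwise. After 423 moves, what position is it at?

11

423·16 = 6768.
Dividing 6768 by 19 gives quotient 356 and remainder 4.
(7 + 4) mod 19 = 11.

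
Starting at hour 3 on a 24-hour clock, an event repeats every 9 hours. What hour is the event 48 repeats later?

3

48·9 = 432.
432 = 18·24 + 0, so 432 mod 24 = 0.
(3 + 0) mod 24 = 3.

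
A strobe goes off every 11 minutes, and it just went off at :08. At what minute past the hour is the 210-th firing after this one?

38

210·11 = 2310.
2310 mod 60 = 30 (since 38·60 = 2280).
(8 + 30) mod 60 = 38.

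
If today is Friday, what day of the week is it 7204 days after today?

Saturday

7204 mod 7 = 1 (since 1029·7 = 7203).
Friday + 1 day → Saturday.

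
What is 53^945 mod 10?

3

Powers of 3 mod 10 repeat with period 4: 3, 9, 7, 1.
945 leaves remainder 1 on division by 4, so 53^945 ends in 3.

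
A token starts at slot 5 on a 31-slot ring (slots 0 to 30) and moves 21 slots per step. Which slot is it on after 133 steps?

8

133·21 = 2793.
Dividing 2793 by 31 gives quotient 90 and remainder 3.
(5 + 3) mod 31 = 8.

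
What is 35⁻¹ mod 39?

29

35·29 = 1015 = 26·39 + 1, so 35⁻¹ ≡ 29 (mod 39).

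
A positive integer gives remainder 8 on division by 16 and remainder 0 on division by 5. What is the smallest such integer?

40

x ≡ 0 (mod 5) gives x ∈ {0, 5, 10, 15, 20, 25, 30, 35, …}.
The first of these with x mod 16 = 8 is 40.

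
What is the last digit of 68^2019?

The units digit of 68^n cycles with period 4: 8, 4, 2, 6, …
2019 mod 4 = 3, so the last digit matches 8^3 = 2.

2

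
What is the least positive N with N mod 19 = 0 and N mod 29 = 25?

228

x ≡ 0 (mod 19) gives x ∈ {0, 19, 38, 57, 76, 95, 114, 133, …}.
The first of these with x mod 29 = 25 is 228.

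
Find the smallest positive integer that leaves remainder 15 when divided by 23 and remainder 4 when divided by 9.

x ≡ 4 (mod 9) gives x ∈ {4, 13, 22, 31, 40, 49, 58, 67, …}.
The first of these with x mod 23 = 15 is 130.

130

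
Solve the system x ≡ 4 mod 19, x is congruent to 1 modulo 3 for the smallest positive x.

Since 3·13 ≡ 1 (mod 19), take x = 1 + 3·((4−1)·13 mod 19) = 1 + 3·1 = 4.
Check: 4 mod 19 = 4, 4 mod 3 = 1.

4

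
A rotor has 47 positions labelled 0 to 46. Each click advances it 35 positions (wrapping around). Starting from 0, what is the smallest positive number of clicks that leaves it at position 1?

43

35·43 = 1505 = 32·47 + 1, so 35⁻¹ ≡ 43 (mod 47).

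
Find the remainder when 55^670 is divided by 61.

48

By repeated squaring mod 61: 55^1≡55, 55^2≡36, 55^4≡15, 55^8≡42, 55^16≡56, 55^32≡25, 55^64≡15, 55^128≡42, 55^256≡56, 55^512≡25.
670 = 2 + 4 + 8 + 16 + 128 + 512, so 55^670 ≡ 36·15·42·56·42·25 ≡ 48 (mod 61).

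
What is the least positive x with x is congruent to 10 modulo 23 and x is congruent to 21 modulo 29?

x ≡ 10 (mod 23) gives x ∈ {10, 33, 56, 79}.
The first of these with x mod 29 = 21 is 79.

79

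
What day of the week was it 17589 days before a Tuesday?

17589 = 2512·7 + 5, so 17589 mod 7 = 5.
Tuesday − 5 days → Thursday.

Thursday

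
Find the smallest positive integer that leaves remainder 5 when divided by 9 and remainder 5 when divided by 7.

x ≡ 5 (mod 7) gives x ∈ {5}.
The first of these with x mod 9 = 5 is 5.

5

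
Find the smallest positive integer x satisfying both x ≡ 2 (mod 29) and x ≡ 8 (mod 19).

350

x ≡ 8 (mod 19) gives x ∈ {8, 27, 46, 65, 84, 103, 122, 141, …}.
The first of these with x mod 29 = 2 is 350.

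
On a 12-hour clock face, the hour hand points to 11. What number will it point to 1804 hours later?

3

1804 − 150·12 = 4, so 1804 ≡ 4 (mod 12).
11 + 4 → 3 on a 12-hour dial.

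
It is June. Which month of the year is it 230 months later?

August

230 = 19·12 + 2, so 230 mod 12 = 2.
June + 2 months → August.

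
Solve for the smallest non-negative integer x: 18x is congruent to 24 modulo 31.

22

The inverse of 18 mod 31 is 19 (since 18·19 = 342 ≡ 1).
Multiplying both sides by 19: x ≡ 19·24 = 456 ≡ 22 (mod 31).
Check: 18·22 = 396 = 12·31 + 24.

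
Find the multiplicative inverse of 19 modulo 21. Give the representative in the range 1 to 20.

19·10 = 190 = 9·21 + 1, so 19⁻¹ ≡ 10 (mod 21).

10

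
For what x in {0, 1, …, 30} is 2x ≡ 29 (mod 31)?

2⁻¹ ≡ 16 (mod 31) because 2·16 = 32 = 1·31 + 1.
Multiplying both sides by 16: x ≡ 16·29 = 464 ≡ 30 (mod 31).

30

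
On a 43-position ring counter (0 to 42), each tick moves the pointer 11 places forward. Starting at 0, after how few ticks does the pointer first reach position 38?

23

The inverse of 11 mod 43 is 4 (since 11·4 = 44 ≡ 1).
So x ≡ 4·38 = 152 ≡ 23 (mod 43).
Check: 11·23 = 253 = 5·43 + 38.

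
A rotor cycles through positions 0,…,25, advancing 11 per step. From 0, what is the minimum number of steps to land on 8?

22

The inverse of 11 mod 26 is 19 (since 11·19 = 209 ≡ 1).
So x ≡ 19·8 = 152 ≡ 22 (mod 26).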